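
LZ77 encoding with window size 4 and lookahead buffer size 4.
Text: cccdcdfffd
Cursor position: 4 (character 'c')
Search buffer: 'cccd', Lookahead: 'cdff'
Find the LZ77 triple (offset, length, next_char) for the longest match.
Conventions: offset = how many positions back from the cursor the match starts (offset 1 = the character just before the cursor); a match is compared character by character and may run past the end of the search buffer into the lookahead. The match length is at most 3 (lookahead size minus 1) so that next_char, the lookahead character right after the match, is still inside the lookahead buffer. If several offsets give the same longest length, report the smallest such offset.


Try each offset into the search buffer:
  offset=1 (pos 3, char 'd'): match length 0
  offset=2 (pos 2, char 'c'): match length 2
  offset=3 (pos 1, char 'c'): match length 1
  offset=4 (pos 0, char 'c'): match length 1
Longest match has length 2 at offset 2.
next_char = character at position 4 + 2 = 6 -> 'f'

Best match: offset=2, length=2 (matching 'cd' starting at position 2)
LZ77 triple: (2, 2, 'f')


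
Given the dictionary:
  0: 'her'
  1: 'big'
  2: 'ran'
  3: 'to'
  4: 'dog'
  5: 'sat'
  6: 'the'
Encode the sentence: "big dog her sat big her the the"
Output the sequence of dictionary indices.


Look up each word in the dictionary:
  'big' -> 1
  'dog' -> 4
  'her' -> 0
  'sat' -> 5
  'big' -> 1
  'her' -> 0
  'the' -> 6
  'the' -> 6

Encoded: [1, 4, 0, 5, 1, 0, 6, 6]


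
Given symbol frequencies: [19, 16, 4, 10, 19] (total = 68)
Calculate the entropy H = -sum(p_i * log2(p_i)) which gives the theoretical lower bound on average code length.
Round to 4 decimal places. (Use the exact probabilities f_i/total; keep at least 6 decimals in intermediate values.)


Per-symbol terms -p_i * log2(p_i) with p_i = f_i/68:
  p = 19/68 = 0.279412: log2(p) = -1.839535, -p*log2(p) = 0.513988
  p = 16/68 = 0.235294: log2(p) = -2.087463, -p*log2(p) = 0.491168
  p = 4/68 = 0.058824: log2(p) = -4.087463, -p*log2(p) = 0.240439
  p = 10/68 = 0.147059: log2(p) = -2.765535, -p*log2(p) = 0.406696
  p = 19/68 = 0.279412: log2(p) = -1.839535, -p*log2(p) = 0.513988
H = 0.513988 + 0.491168 + 0.240439 + 0.406696 + 0.513988 = 2.166279

H = 2.1663 bits/symbol


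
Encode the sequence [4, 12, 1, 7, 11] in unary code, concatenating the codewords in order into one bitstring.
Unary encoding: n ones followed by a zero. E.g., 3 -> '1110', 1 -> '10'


Encode each number as n ones followed by a terminating 0:
  4 -> 11110 (5 bits)
  12 -> 1111111111110 (13 bits)
  1 -> 10 (2 bits)
  7 -> 11111110 (8 bits)
  11 -> 111111111110 (12 bits)
Total length = 5 + 13 + 2 + 8 + 12 = 40 bits.

Unary([4, 12, 1, 7, 11]) = 1111011111111111101011111110111111111110 (40 bits)


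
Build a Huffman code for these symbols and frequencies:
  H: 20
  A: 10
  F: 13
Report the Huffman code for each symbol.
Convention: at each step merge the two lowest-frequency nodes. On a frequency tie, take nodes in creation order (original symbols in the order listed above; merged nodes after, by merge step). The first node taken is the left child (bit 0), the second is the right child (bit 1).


Huffman tree construction:
Step 1: Merge A(10) + F(13) = 23
Step 2: Merge H(20) + (A+F)(23) = 43
Read each symbol's code off the tree from the root (left child = 0, right child = 1).

Codes:
  H: 0 (length 1)
  A: 10 (length 2)
  F: 11 (length 2)
Average code length: 66/43 = 1.5349 bits/symbol


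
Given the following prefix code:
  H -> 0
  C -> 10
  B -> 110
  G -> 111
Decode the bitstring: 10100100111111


Decoding step by step:
Bits 10 -> C
Bits 10 -> C
Bits 0 -> H
Bits 10 -> C
Bits 0 -> H
Bits 111 -> G
Bits 111 -> G


Decoded message: CCHCHGG


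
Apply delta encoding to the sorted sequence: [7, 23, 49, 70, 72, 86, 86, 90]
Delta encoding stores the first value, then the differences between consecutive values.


First value: 7
Deltas:
  23 - 7 = 16
  49 - 23 = 26
  70 - 49 = 21
  72 - 70 = 2
  86 - 72 = 14
  86 - 86 = 0
  90 - 86 = 4


Delta encoded: [7, 16, 26, 21, 2, 14, 0, 4]


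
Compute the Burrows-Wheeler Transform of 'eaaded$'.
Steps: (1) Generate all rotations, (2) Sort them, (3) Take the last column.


Rotations (sorted):
  0: $eaaded -> last char: d
  1: aaded$e -> last char: e
  2: aded$ea -> last char: a
  3: d$eaade -> last char: e
  4: ded$eaa -> last char: a
  5: eaaded$ -> last char: $
  6: ed$eaad -> last char: d


BWT = deaea$d


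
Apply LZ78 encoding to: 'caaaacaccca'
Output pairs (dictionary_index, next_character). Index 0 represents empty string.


LZ78 encoding steps:
Dictionary: {0: ''}
Step 1: w='' (idx 0), next='c' -> output (0, 'c'), add 'c' as idx 1
Step 2: w='' (idx 0), next='a' -> output (0, 'a'), add 'a' as idx 2
Step 3: w='a' (idx 2), next='a' -> output (2, 'a'), add 'aa' as idx 3
Step 4: w='a' (idx 2), next='c' -> output (2, 'c'), add 'ac' as idx 4
Step 5: w='ac' (idx 4), next='c' -> output (4, 'c'), add 'acc' as idx 5
Step 6: w='c' (idx 1), next='a' -> output (1, 'a'), add 'ca' as idx 6


Encoded: [(0, 'c'), (0, 'a'), (2, 'a'), (2, 'c'), (4, 'c'), (1, 'a')]


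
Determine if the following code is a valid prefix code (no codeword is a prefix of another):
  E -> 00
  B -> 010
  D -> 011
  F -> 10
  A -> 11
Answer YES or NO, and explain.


Checking each pair (does one codeword prefix another?):
  E='00' vs B='010': no prefix
  E='00' vs D='011': no prefix
  E='00' vs F='10': no prefix
  E='00' vs A='11': no prefix
  B='010' vs E='00': no prefix
  B='010' vs D='011': no prefix
  B='010' vs F='10': no prefix
  B='010' vs A='11': no prefix
  D='011' vs E='00': no prefix
  D='011' vs B='010': no prefix
  D='011' vs F='10': no prefix
  D='011' vs A='11': no prefix
  F='10' vs E='00': no prefix
  F='10' vs B='010': no prefix
  F='10' vs D='011': no prefix
  F='10' vs A='11': no prefix
  A='11' vs E='00': no prefix
  A='11' vs B='010': no prefix
  A='11' vs D='011': no prefix
  A='11' vs F='10': no prefix
No violation found over all pairs.

YES -- this is a valid prefix code. No codeword is a prefix of any other codeword.


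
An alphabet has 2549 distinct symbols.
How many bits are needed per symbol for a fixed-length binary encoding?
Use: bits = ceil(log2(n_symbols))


log2(2549) = 11.3157
Bracket: 2^11 = 2048 < 2549 <= 2^12 = 4096
So ceil(log2(2549)) = 12

bits = ceil(log2(2549)) = ceil(11.3157) = 12 bits


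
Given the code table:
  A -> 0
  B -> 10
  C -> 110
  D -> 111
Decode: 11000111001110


Decoding:
110 -> C
0 -> A
0 -> A
111 -> D
0 -> A
0 -> A
111 -> D
0 -> A


Result: CAADAADA


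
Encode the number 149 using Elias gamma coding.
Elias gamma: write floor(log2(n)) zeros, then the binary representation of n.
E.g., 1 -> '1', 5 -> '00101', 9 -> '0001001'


num_bits = floor(log2(149)) + 1 = 8
leading_zeros = num_bits - 1 = 7
binary(149) = 10010101

Elias gamma(149) = '0000000' + '10010101' = 000000010010101 (15 bits)


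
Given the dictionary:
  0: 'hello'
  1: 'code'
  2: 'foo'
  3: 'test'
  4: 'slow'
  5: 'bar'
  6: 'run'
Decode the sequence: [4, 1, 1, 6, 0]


Look up each index in the dictionary:
  4 -> 'slow'
  1 -> 'code'
  1 -> 'code'
  6 -> 'run'
  0 -> 'hello'

Decoded: "slow code code run hello"


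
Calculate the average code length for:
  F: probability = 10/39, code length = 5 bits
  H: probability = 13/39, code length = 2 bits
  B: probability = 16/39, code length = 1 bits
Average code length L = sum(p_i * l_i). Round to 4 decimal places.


Weighted contributions p_i * l_i:
  F: (10/39) * 5 = 50/39
  H: (13/39) * 2 = 26/39
  B: (16/39) * 1 = 16/39
Sum = (50 + 26 + 16)/39 = 92/39

L = 92/39 = 2.3590 bits/symbol


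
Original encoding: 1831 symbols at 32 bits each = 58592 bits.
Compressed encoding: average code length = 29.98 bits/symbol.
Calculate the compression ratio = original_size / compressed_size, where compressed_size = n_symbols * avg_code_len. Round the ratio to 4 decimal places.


original_size = n_symbols * orig_bits = 1831 * 32 = 58592 bits
compressed_size = n_symbols * avg_code_len = 1831 * 29.98 = 54893.38 bits
ratio = original_size / compressed_size = 58592 / 54893.38 = 1.0674

Compression ratio = 1.0674


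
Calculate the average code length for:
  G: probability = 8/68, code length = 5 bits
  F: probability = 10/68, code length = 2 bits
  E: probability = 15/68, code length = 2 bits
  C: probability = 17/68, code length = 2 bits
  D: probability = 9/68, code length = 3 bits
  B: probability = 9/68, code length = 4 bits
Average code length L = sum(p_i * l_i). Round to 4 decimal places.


Weighted contributions p_i * l_i:
  G: (8/68) * 5 = 40/68
  F: (10/68) * 2 = 20/68
  E: (15/68) * 2 = 30/68
  C: (17/68) * 2 = 34/68
  D: (9/68) * 3 = 27/68
  B: (9/68) * 4 = 36/68
Sum = (40 + 20 + 30 + 34 + 27 + 36)/68 = 187/68

L = 187/68 = 2.7500 bits/symbol


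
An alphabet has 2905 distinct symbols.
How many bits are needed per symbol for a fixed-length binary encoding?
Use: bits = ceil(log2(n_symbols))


log2(2905) = 11.5043
Bracket: 2^11 = 2048 < 2905 <= 2^12 = 4096
So ceil(log2(2905)) = 12

bits = ceil(log2(2905)) = ceil(11.5043) = 12 bits


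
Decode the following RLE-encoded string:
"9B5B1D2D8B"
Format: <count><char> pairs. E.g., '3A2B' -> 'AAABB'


Expanding each <count><char> pair:
  9B -> 'BBBBBBBBB'
  5B -> 'BBBBB'
  1D -> 'D'
  2D -> 'DD'
  8B -> 'BBBBBBBB'

Decoded = BBBBBBBBBBBBBBDDDBBBBBBBB


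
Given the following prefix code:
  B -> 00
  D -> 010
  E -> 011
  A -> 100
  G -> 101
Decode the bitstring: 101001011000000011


Decoding step by step:
Bits 101 -> G
Bits 00 -> B
Bits 101 -> G
Bits 100 -> A
Bits 00 -> B
Bits 00 -> B
Bits 011 -> E


Decoded message: GBGABBE


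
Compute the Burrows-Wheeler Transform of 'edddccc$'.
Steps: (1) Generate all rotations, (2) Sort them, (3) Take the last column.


Rotations (sorted):
  0: $edddccc -> last char: c
  1: c$edddcc -> last char: c
  2: cc$edddc -> last char: c
  3: ccc$eddd -> last char: d
  4: dccc$edd -> last char: d
  5: ddccc$ed -> last char: d
  6: dddccc$e -> last char: e
  7: edddccc$ -> last char: $


BWT = cccddde$


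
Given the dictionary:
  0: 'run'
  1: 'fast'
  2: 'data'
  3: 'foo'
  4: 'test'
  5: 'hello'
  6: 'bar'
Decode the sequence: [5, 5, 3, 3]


Look up each index in the dictionary:
  5 -> 'hello'
  5 -> 'hello'
  3 -> 'foo'
  3 -> 'foo'

Decoded: "hello hello foo foo"


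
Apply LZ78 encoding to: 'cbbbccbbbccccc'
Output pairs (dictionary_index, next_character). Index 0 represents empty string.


LZ78 encoding steps:
Dictionary: {0: ''}
Step 1: w='' (idx 0), next='c' -> output (0, 'c'), add 'c' as idx 1
Step 2: w='' (idx 0), next='b' -> output (0, 'b'), add 'b' as idx 2
Step 3: w='b' (idx 2), next='b' -> output (2, 'b'), add 'bb' as idx 3
Step 4: w='c' (idx 1), next='c' -> output (1, 'c'), add 'cc' as idx 4
Step 5: w='bb' (idx 3), next='b' -> output (3, 'b'), add 'bbb' as idx 5
Step 6: w='cc' (idx 4), next='c' -> output (4, 'c'), add 'ccc' as idx 6
Step 7: w='cc' (idx 4), end of input -> output (4, '')


Encoded: [(0, 'c'), (0, 'b'), (2, 'b'), (1, 'c'), (3, 'b'), (4, 'c'), (4, '')]


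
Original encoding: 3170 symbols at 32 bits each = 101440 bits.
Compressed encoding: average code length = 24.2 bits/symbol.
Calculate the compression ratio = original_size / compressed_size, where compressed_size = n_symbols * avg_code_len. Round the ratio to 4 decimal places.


original_size = n_symbols * orig_bits = 3170 * 32 = 101440 bits
compressed_size = n_symbols * avg_code_len = 3170 * 24.2 = 76714.0 bits
ratio = original_size / compressed_size = 101440 / 76714.0 = 1.3223

Compression ratio = 1.3223


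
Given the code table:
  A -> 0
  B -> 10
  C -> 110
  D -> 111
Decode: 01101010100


Decoding:
0 -> A
110 -> C
10 -> B
10 -> B
10 -> B
0 -> A


Result: ACBBBA


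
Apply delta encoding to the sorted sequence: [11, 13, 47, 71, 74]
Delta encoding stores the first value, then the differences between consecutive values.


First value: 11
Deltas:
  13 - 11 = 2
  47 - 13 = 34
  71 - 47 = 24
  74 - 71 = 3


Delta encoded: [11, 2, 34, 24, 3]


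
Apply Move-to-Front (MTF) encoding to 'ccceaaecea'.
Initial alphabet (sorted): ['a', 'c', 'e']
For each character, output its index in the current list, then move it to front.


MTF encoding:
'c': index 1 in ['a', 'c', 'e'] -> ['c', 'a', 'e']
'c': index 0 in ['c', 'a', 'e'] -> ['c', 'a', 'e']
'c': index 0 in ['c', 'a', 'e'] -> ['c', 'a', 'e']
'e': index 2 in ['c', 'a', 'e'] -> ['e', 'c', 'a']
'a': index 2 in ['e', 'c', 'a'] -> ['a', 'e', 'c']
'a': index 0 in ['a', 'e', 'c'] -> ['a', 'e', 'c']
'e': index 1 in ['a', 'e', 'c'] -> ['e', 'a', 'c']
'c': index 2 in ['e', 'a', 'c'] -> ['c', 'e', 'a']
'e': index 1 in ['c', 'e', 'a'] -> ['e', 'c', 'a']
'a': index 2 in ['e', 'c', 'a'] -> ['a', 'e', 'c']


Output: [1, 0, 0, 2, 2, 0, 1, 2, 1, 2]


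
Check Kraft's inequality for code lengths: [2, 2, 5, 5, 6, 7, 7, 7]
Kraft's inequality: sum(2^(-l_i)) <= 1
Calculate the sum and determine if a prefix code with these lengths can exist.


Sum = 2^(-2) + 2^(-2) + 2^(-5) + 2^(-5) + 2^(-6) + 2^(-7) + 2^(-7) + 2^(-7)
    = 0.25 + 0.25 + 0.03125 + 0.03125 + 0.015625 + 0.0078125 + 0.0078125 + 0.0078125
    = 77/128 = 0.6015625
Since 0.6015625 <= 1, Kraft's inequality IS satisfied.
A prefix code with these lengths CAN exist.

Kraft sum = 0.6015625. Satisfied.


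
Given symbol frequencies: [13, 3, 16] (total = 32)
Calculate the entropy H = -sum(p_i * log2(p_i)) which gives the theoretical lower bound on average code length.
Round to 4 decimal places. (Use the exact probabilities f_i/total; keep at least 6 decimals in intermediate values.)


Per-symbol terms -p_i * log2(p_i) with p_i = f_i/32:
  p = 13/32 = 0.406250: log2(p) = -1.299560, -p*log2(p) = 0.527946
  p = 3/32 = 0.093750: log2(p) = -3.415037, -p*log2(p) = 0.320160
  p = 16/32 = 0.500000: log2(p) = -1.000000, -p*log2(p) = 0.500000
H = 0.527946 + 0.320160 + 0.500000 = 1.348106

H = 1.3481 bits/symbol


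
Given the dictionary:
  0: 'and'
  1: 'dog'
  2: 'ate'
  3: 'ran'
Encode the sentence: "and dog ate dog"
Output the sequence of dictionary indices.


Look up each word in the dictionary:
  'and' -> 0
  'dog' -> 1
  'ate' -> 2
  'dog' -> 1

Encoded: [0, 1, 2, 1]


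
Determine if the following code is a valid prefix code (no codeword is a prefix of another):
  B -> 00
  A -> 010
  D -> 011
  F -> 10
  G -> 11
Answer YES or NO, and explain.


Checking each pair (does one codeword prefix another?):
  B='00' vs A='010': no prefix
  B='00' vs D='011': no prefix
  B='00' vs F='10': no prefix
  B='00' vs G='11': no prefix
  A='010' vs B='00': no prefix
  A='010' vs D='011': no prefix
  A='010' vs F='10': no prefix
  A='010' vs G='11': no prefix
  D='011' vs B='00': no prefix
  D='011' vs A='010': no prefix
  D='011' vs F='10': no prefix
  D='011' vs G='11': no prefix
  F='10' vs B='00': no prefix
  F='10' vs A='010': no prefix
  F='10' vs D='011': no prefix
  F='10' vs G='11': no prefix
  G='11' vs B='00': no prefix
  G='11' vs A='010': no prefix
  G='11' vs D='011': no prefix
  G='11' vs F='10': no prefix
No violation found over all pairs.

YES -- this is a valid prefix code. No codeword is a prefix of any other codeword.


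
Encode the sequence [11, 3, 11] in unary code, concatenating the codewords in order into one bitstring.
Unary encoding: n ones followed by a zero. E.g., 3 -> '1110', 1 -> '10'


Encode each number as n ones followed by a terminating 0:
  11 -> 111111111110 (12 bits)
  3 -> 1110 (4 bits)
  11 -> 111111111110 (12 bits)
Total length = 12 + 4 + 12 = 28 bits.

Unary([11, 3, 11]) = 1111111111101110111111111110 (28 bits)


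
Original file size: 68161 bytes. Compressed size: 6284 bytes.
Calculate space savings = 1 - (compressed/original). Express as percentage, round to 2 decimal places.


ratio = compressed/original = 6284/68161 = 0.092193
savings = 1 - ratio = 1 - 0.092193 = 0.907807
as a percentage: 0.907807 * 100 = 90.78%

Space savings = 1 - 6284/68161 = 90.78%


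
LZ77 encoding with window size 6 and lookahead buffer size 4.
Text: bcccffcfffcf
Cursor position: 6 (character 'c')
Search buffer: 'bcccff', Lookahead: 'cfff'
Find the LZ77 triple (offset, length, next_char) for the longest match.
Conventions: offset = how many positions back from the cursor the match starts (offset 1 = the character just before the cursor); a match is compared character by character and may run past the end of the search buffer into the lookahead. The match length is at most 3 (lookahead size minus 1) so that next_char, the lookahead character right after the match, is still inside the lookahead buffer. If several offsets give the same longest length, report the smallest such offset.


Try each offset into the search buffer:
  offset=1 (pos 5, char 'f'): match length 0
  offset=2 (pos 4, char 'f'): match length 0
  offset=3 (pos 3, char 'c'): match length 3
  offset=4 (pos 2, char 'c'): match length 1
  offset=5 (pos 1, char 'c'): match length 1
  offset=6 (pos 0, char 'b'): match length 0
Longest match has length 3 at offset 3.
next_char = character at position 6 + 3 = 9 -> 'f'

Best match: offset=3, length=3 (matching 'cff' starting at position 3)
LZ77 triple: (3, 3, 'f')


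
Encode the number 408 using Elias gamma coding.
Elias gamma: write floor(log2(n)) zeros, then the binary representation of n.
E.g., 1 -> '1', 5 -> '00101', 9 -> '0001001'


num_bits = floor(log2(408)) + 1 = 9
leading_zeros = num_bits - 1 = 8
binary(408) = 110011000

Elias gamma(408) = '00000000' + '110011000' = 00000000110011000 (17 bits)


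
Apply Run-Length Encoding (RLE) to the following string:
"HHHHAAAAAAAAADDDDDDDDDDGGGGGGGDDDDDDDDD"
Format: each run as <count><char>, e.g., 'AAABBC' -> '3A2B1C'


Scanning runs left to right:
  i=0: run of 'H' x 4 -> '4H'
  i=4: run of 'A' x 9 -> '9A'
  i=13: run of 'D' x 10 -> '10D'
  i=23: run of 'G' x 7 -> '7G'
  i=30: run of 'D' x 9 -> '9D'

RLE = 4H9A10D7G9D


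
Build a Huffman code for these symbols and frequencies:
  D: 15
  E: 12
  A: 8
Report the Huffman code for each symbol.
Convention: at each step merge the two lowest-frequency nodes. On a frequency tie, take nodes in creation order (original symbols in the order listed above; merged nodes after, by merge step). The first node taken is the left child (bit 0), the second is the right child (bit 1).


Huffman tree construction:
Step 1: Merge A(8) + E(12) = 20
Step 2: Merge D(15) + (A+E)(20) = 35
Read each symbol's code off the tree from the root (left child = 0, right child = 1).

Codes:
  D: 0 (length 1)
  E: 11 (length 2)
  A: 10 (length 2)
Average code length: 55/35 = 1.5714 bits/symbol


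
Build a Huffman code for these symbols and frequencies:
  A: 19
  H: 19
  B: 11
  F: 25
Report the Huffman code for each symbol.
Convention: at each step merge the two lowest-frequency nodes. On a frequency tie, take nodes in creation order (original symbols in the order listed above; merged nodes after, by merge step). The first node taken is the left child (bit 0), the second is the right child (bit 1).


Huffman tree construction:
Step 1: Merge B(11) + A(19) = 30
Step 2: Merge H(19) + F(25) = 44
Step 3: Merge (B+A)(30) + (H+F)(44) = 74
Read each symbol's code off the tree from the root (left child = 0, right child = 1).

Codes:
  A: 01 (length 2)
  H: 10 (length 2)
  B: 00 (length 2)
  F: 11 (length 2)
Average code length: 148/74 = 2.0000 bits/symbol


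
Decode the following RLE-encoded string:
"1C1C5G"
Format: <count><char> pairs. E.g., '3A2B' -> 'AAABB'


Expanding each <count><char> pair:
  1C -> 'C'
  1C -> 'C'
  5G -> 'GGGGG'

Decoded = CCGGGGG


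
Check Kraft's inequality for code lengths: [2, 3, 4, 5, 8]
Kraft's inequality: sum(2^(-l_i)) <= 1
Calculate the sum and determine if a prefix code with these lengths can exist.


Sum = 2^(-2) + 2^(-3) + 2^(-4) + 2^(-5) + 2^(-8)
    = 0.25 + 0.125 + 0.0625 + 0.03125 + 0.00390625
    = 121/256 = 0.47265625
Since 0.47265625 <= 1, Kraft's inequality IS satisfied.
A prefix code with these lengths CAN exist.

Kraft sum = 0.47265625. Satisfied.


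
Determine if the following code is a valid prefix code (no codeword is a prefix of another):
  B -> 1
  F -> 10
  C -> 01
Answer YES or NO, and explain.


Checking each pair (does one codeword prefix another?):
  B='1' vs F='10': prefix -- VIOLATION

NO -- this is NOT a valid prefix code. B (1) is a prefix of F (10).


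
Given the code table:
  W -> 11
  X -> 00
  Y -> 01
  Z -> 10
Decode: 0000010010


Decoding:
00 -> X
00 -> X
01 -> Y
00 -> X
10 -> Z


Result: XXYXZ


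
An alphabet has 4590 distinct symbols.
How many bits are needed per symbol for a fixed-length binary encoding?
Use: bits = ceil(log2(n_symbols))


log2(4590) = 12.1643
Bracket: 2^12 = 4096 < 4590 <= 2^13 = 8192
So ceil(log2(4590)) = 13

bits = ceil(log2(4590)) = ceil(12.1643) = 13 bits


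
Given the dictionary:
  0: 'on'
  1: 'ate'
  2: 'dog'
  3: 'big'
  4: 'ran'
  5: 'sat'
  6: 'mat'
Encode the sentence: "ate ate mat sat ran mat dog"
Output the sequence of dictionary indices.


Look up each word in the dictionary:
  'ate' -> 1
  'ate' -> 1
  'mat' -> 6
  'sat' -> 5
  'ran' -> 4
  'mat' -> 6
  'dog' -> 2

Encoded: [1, 1, 6, 5, 4, 6, 2]


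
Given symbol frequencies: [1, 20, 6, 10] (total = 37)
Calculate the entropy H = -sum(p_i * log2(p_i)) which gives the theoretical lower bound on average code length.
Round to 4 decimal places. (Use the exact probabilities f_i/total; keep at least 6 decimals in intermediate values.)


Per-symbol terms -p_i * log2(p_i) with p_i = f_i/37:
  p = 1/37 = 0.027027: log2(p) = -5.209453, -p*log2(p) = 0.140796
  p = 20/37 = 0.540541: log2(p) = -0.887525, -p*log2(p) = 0.479743
  p = 6/37 = 0.162162: log2(p) = -2.624491, -p*log2(p) = 0.425593
  p = 10/37 = 0.270270: log2(p) = -1.887525, -p*log2(p) = 0.510142
H = 0.140796 + 0.479743 + 0.425593 + 0.510142 = 1.556274

H = 1.5563 bits/symbol


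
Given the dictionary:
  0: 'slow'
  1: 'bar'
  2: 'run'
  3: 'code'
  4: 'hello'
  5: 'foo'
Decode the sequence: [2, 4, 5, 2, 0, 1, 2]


Look up each index in the dictionary:
  2 -> 'run'
  4 -> 'hello'
  5 -> 'foo'
  2 -> 'run'
  0 -> 'slow'
  1 -> 'bar'
  2 -> 'run'

Decoded: "run hello foo run slow bar run"


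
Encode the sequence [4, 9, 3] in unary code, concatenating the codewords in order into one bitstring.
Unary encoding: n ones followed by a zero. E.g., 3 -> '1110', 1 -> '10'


Encode each number as n ones followed by a terminating 0:
  4 -> 11110 (5 bits)
  9 -> 1111111110 (10 bits)
  3 -> 1110 (4 bits)
Total length = 5 + 10 + 4 = 19 bits.

Unary([4, 9, 3]) = 1111011111111101110 (19 bits)


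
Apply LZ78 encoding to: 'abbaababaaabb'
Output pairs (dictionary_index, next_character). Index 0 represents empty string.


LZ78 encoding steps:
Dictionary: {0: ''}
Step 1: w='' (idx 0), next='a' -> output (0, 'a'), add 'a' as idx 1
Step 2: w='' (idx 0), next='b' -> output (0, 'b'), add 'b' as idx 2
Step 3: w='b' (idx 2), next='a' -> output (2, 'a'), add 'ba' as idx 3
Step 4: w='a' (idx 1), next='b' -> output (1, 'b'), add 'ab' as idx 4
Step 5: w='ab' (idx 4), next='a' -> output (4, 'a'), add 'aba' as idx 5
Step 6: w='a' (idx 1), next='a' -> output (1, 'a'), add 'aa' as idx 6
Step 7: w='b' (idx 2), next='b' -> output (2, 'b'), add 'bb' as idx 7


Encoded: [(0, 'a'), (0, 'b'), (2, 'a'), (1, 'b'), (4, 'a'), (1, 'a'), (2, 'b')]


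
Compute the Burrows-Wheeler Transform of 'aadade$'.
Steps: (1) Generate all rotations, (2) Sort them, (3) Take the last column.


Rotations (sorted):
  0: $aadade -> last char: e
  1: aadade$ -> last char: $
  2: adade$a -> last char: a
  3: ade$aad -> last char: d
  4: dade$aa -> last char: a
  5: de$aada -> last char: a
  6: e$aadad -> last char: d


BWT = e$adaad


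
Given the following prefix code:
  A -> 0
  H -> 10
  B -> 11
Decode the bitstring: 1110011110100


Decoding step by step:
Bits 11 -> B
Bits 10 -> H
Bits 0 -> A
Bits 11 -> B
Bits 11 -> B
Bits 0 -> A
Bits 10 -> H
Bits 0 -> A


Decoded message: BHABBAHA


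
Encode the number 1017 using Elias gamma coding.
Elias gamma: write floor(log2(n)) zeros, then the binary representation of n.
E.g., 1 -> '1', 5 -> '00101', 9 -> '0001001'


num_bits = floor(log2(1017)) + 1 = 10
leading_zeros = num_bits - 1 = 9
binary(1017) = 1111111001

Elias gamma(1017) = '000000000' + '1111111001' = 0000000001111111001 (19 bits)


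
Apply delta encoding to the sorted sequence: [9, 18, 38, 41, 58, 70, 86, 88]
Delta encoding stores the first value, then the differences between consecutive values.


First value: 9
Deltas:
  18 - 9 = 9
  38 - 18 = 20
  41 - 38 = 3
  58 - 41 = 17
  70 - 58 = 12
  86 - 70 = 16
  88 - 86 = 2


Delta encoded: [9, 9, 20, 3, 17, 12, 16, 2]


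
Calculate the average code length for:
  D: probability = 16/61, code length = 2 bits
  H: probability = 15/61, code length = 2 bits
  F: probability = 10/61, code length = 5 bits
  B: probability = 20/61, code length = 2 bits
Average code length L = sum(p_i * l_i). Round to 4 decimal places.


Weighted contributions p_i * l_i:
  D: (16/61) * 2 = 32/61
  H: (15/61) * 2 = 30/61
  F: (10/61) * 5 = 50/61
  B: (20/61) * 2 = 40/61
Sum = (32 + 30 + 50 + 40)/61 = 152/61

L = 152/61 = 2.4918 bits/symbol


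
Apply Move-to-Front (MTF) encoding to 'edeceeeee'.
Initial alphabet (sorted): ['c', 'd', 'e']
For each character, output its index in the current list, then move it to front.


MTF encoding:
'e': index 2 in ['c', 'd', 'e'] -> ['e', 'c', 'd']
'd': index 2 in ['e', 'c', 'd'] -> ['d', 'e', 'c']
'e': index 1 in ['d', 'e', 'c'] -> ['e', 'd', 'c']
'c': index 2 in ['e', 'd', 'c'] -> ['c', 'e', 'd']
'e': index 1 in ['c', 'e', 'd'] -> ['e', 'c', 'd']
'e': index 0 in ['e', 'c', 'd'] -> ['e', 'c', 'd']
'e': index 0 in ['e', 'c', 'd'] -> ['e', 'c', 'd']
'e': index 0 in ['e', 'c', 'd'] -> ['e', 'c', 'd']
'e': index 0 in ['e', 'c', 'd'] -> ['e', 'c', 'd']


Output: [2, 2, 1, 2, 1, 0, 0, 0, 0]


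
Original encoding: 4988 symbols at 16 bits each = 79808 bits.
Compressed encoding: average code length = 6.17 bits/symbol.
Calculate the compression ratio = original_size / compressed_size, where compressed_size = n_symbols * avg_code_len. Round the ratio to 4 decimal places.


original_size = n_symbols * orig_bits = 4988 * 16 = 79808 bits
compressed_size = n_symbols * avg_code_len = 4988 * 6.17 = 30775.96 bits
ratio = original_size / compressed_size = 79808 / 30775.96 = 2.5932

Compression ratio = 2.5932


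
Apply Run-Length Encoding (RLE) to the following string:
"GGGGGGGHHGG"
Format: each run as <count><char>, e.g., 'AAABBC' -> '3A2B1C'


Scanning runs left to right:
  i=0: run of 'G' x 7 -> '7G'
  i=7: run of 'H' x 2 -> '2H'
  i=9: run of 'G' x 2 -> '2G'

RLE = 7G2H2G


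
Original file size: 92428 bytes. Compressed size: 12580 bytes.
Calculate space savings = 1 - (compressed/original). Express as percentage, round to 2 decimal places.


ratio = compressed/original = 12580/92428 = 0.136106
savings = 1 - ratio = 1 - 0.136106 = 0.863894
as a percentage: 0.863894 * 100 = 86.39%

Space savings = 1 - 12580/92428 = 86.39%


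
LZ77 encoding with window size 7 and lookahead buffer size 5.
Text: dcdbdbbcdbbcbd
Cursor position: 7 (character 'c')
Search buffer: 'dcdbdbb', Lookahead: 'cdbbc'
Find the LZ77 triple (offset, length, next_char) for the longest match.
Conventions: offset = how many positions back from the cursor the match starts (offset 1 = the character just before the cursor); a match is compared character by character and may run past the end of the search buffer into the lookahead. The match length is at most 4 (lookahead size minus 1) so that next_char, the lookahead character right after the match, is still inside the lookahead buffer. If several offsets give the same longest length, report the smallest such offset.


Try each offset into the search buffer:
  offset=1 (pos 6, char 'b'): match length 0
  offset=2 (pos 5, char 'b'): match length 0
  offset=3 (pos 4, char 'd'): match length 0
  offset=4 (pos 3, char 'b'): match length 0
  offset=5 (pos 2, char 'd'): match length 0
  offset=6 (pos 1, char 'c'): match length 3
  offset=7 (pos 0, char 'd'): match length 0
Longest match has length 3 at offset 6.
next_char = character at position 7 + 3 = 10 -> 'b'

Best match: offset=6, length=3 (matching 'cdb' starting at position 1)
LZ77 triple: (6, 3, 'b')


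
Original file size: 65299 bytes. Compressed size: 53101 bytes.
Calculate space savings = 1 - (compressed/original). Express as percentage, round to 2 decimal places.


ratio = compressed/original = 53101/65299 = 0.813198
savings = 1 - ratio = 1 - 0.813198 = 0.186802
as a percentage: 0.186802 * 100 = 18.68%

Space savings = 1 - 53101/65299 = 18.68%


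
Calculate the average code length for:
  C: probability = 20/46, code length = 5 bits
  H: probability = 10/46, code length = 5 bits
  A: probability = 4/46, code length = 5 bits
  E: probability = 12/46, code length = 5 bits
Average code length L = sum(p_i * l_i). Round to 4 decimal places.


Weighted contributions p_i * l_i:
  C: (20/46) * 5 = 100/46
  H: (10/46) * 5 = 50/46
  A: (4/46) * 5 = 20/46
  E: (12/46) * 5 = 60/46
Sum = (100 + 50 + 20 + 60)/46 = 230/46

L = 230/46 = 5.0000 bits/symbol


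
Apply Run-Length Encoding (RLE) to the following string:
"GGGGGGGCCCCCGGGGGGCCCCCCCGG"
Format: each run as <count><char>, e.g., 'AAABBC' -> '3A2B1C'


Scanning runs left to right:
  i=0: run of 'G' x 7 -> '7G'
  i=7: run of 'C' x 5 -> '5C'
  i=12: run of 'G' x 6 -> '6G'
  i=18: run of 'C' x 7 -> '7C'
  i=25: run of 'G' x 2 -> '2G'

RLE = 7G5C6G7C2G


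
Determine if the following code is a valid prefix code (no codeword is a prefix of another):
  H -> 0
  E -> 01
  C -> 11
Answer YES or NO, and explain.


Checking each pair (does one codeword prefix another?):
  H='0' vs E='01': prefix -- VIOLATION

NO -- this is NOT a valid prefix code. H (0) is a prefix of E (01).


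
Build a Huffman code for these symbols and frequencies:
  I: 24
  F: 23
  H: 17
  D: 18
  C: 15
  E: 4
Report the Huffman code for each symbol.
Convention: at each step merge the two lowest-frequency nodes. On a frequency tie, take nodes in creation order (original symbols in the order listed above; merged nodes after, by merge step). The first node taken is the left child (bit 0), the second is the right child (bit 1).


Huffman tree construction:
Step 1: Merge E(4) + C(15) = 19
Step 2: Merge H(17) + D(18) = 35
Step 3: Merge (E+C)(19) + F(23) = 42
Step 4: Merge I(24) + (H+D)(35) = 59
Step 5: Merge ((E+C)+F)(42) + (I+(H+D))(59) = 101
Read each symbol's code off the tree from the root (left child = 0, right child = 1).

Codes:
  I: 10 (length 2)
  F: 01 (length 2)
  H: 110 (length 3)
  D: 111 (length 3)
  C: 001 (length 3)
  E: 000 (length 3)
Average code length: 256/101 = 2.5347 bits/symbol


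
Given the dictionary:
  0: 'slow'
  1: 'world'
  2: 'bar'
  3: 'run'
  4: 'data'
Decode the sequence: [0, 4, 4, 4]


Look up each index in the dictionary:
  0 -> 'slow'
  4 -> 'data'
  4 -> 'data'
  4 -> 'data'

Decoded: "slow data data data"


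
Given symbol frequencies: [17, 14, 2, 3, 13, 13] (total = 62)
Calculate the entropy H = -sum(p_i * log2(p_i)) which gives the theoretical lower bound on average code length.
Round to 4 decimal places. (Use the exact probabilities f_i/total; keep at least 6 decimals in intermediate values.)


Per-symbol terms -p_i * log2(p_i) with p_i = f_i/62:
  p = 17/62 = 0.274194: log2(p) = -1.866733, -p*log2(p) = 0.511846
  p = 14/62 = 0.225806: log2(p) = -2.146841, -p*log2(p) = 0.484771
  p = 2/62 = 0.032258: log2(p) = -4.954196, -p*log2(p) = 0.159813
  p = 3/62 = 0.048387: log2(p) = -4.369234, -p*log2(p) = 0.211415
  p = 13/62 = 0.209677: log2(p) = -2.253757, -p*log2(p) = 0.472562
  p = 13/62 = 0.209677: log2(p) = -2.253757, -p*log2(p) = 0.472562
H = 0.511846 + 0.484771 + 0.159813 + 0.211415 + 0.472562 + 0.472562 = 2.312969

H = 2.313 bits/symbol


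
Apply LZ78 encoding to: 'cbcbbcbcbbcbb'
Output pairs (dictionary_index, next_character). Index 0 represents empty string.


LZ78 encoding steps:
Dictionary: {0: ''}
Step 1: w='' (idx 0), next='c' -> output (0, 'c'), add 'c' as idx 1
Step 2: w='' (idx 0), next='b' -> output (0, 'b'), add 'b' as idx 2
Step 3: w='c' (idx 1), next='b' -> output (1, 'b'), add 'cb' as idx 3
Step 4: w='b' (idx 2), next='c' -> output (2, 'c'), add 'bc' as idx 4
Step 5: w='bc' (idx 4), next='b' -> output (4, 'b'), add 'bcb' as idx 5
Step 6: w='bcb' (idx 5), next='b' -> output (5, 'b'), add 'bcbb' as idx 6


Encoded: [(0, 'c'), (0, 'b'), (1, 'b'), (2, 'c'), (4, 'b'), (5, 'b')]


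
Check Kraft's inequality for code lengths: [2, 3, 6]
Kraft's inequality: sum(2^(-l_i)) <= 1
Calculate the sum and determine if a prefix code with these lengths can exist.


Sum = 2^(-2) + 2^(-3) + 2^(-6)
    = 0.25 + 0.125 + 0.015625
    = 25/64 = 0.390625
Since 0.390625 <= 1, Kraft's inequality IS satisfied.
A prefix code with these lengths CAN exist.

Kraft sum = 0.390625. Satisfied.


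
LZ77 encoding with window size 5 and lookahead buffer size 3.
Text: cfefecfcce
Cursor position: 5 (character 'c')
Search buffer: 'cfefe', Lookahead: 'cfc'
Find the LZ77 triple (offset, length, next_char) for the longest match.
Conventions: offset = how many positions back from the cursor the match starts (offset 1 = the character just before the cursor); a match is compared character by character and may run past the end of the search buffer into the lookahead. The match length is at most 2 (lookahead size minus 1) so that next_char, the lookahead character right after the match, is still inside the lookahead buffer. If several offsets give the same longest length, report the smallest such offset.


Try each offset into the search buffer:
  offset=1 (pos 4, char 'e'): match length 0
  offset=2 (pos 3, char 'f'): match length 0
  offset=3 (pos 2, char 'e'): match length 0
  offset=4 (pos 1, char 'f'): match length 0
  offset=5 (pos 0, char 'c'): match length 2
Longest match has length 2 at offset 5.
next_char = character at position 5 + 2 = 7 -> 'c'

Best match: offset=5, length=2 (matching 'cf' starting at position 0)
LZ77 triple: (5, 2, 'c')


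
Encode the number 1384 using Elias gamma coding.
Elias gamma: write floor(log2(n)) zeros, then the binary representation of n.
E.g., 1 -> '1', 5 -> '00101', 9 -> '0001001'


num_bits = floor(log2(1384)) + 1 = 11
leading_zeros = num_bits - 1 = 10
binary(1384) = 10101101000

Elias gamma(1384) = '0000000000' + '10101101000' = 000000000010101101000 (21 bits)


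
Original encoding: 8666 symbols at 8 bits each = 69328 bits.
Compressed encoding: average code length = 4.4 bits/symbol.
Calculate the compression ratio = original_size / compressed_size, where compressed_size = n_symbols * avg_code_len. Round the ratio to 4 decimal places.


original_size = n_symbols * orig_bits = 8666 * 8 = 69328 bits
compressed_size = n_symbols * avg_code_len = 8666 * 4.4 = 38130.4 bits
ratio = original_size / compressed_size = 69328 / 38130.4 = 1.8182

Compression ratio = 1.8182


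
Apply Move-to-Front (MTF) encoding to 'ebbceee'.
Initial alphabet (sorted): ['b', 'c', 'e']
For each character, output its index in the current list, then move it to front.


MTF encoding:
'e': index 2 in ['b', 'c', 'e'] -> ['e', 'b', 'c']
'b': index 1 in ['e', 'b', 'c'] -> ['b', 'e', 'c']
'b': index 0 in ['b', 'e', 'c'] -> ['b', 'e', 'c']
'c': index 2 in ['b', 'e', 'c'] -> ['c', 'b', 'e']
'e': index 2 in ['c', 'b', 'e'] -> ['e', 'c', 'b']
'e': index 0 in ['e', 'c', 'b'] -> ['e', 'c', 'b']
'e': index 0 in ['e', 'c', 'b'] -> ['e', 'c', 'b']


Output: [2, 1, 0, 2, 2, 0, 0]


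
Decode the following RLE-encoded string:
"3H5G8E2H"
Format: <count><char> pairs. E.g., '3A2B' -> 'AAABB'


Expanding each <count><char> pair:
  3H -> 'HHH'
  5G -> 'GGGGG'
  8E -> 'EEEEEEEE'
  2H -> 'HH'

Decoded = HHHGGGGGEEEEEEEEHH


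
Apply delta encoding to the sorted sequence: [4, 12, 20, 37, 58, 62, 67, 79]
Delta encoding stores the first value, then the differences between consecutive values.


First value: 4
Deltas:
  12 - 4 = 8
  20 - 12 = 8
  37 - 20 = 17
  58 - 37 = 21
  62 - 58 = 4
  67 - 62 = 5
  79 - 67 = 12


Delta encoded: [4, 8, 8, 17, 21, 4, 5, 12]


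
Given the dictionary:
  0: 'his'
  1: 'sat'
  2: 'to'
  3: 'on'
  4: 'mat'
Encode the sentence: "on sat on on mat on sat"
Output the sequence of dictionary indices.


Look up each word in the dictionary:
  'on' -> 3
  'sat' -> 1
  'on' -> 3
  'on' -> 3
  'mat' -> 4
  'on' -> 3
  'sat' -> 1

Encoded: [3, 1, 3, 3, 4, 3, 1]


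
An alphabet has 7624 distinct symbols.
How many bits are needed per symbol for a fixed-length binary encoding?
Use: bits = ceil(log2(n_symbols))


log2(7624) = 12.8963
Bracket: 2^12 = 4096 < 7624 <= 2^13 = 8192
So ceil(log2(7624)) = 13

bits = ceil(log2(7624)) = ceil(12.8963) = 13 bits


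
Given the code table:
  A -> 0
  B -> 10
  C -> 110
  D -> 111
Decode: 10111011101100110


Decoding:
10 -> B
111 -> D
0 -> A
111 -> D
0 -> A
110 -> C
0 -> A
110 -> C


Result: BDADACAC


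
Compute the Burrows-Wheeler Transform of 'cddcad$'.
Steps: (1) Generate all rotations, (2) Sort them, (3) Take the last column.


Rotations (sorted):
  0: $cddcad -> last char: d
  1: ad$cddc -> last char: c
  2: cad$cdd -> last char: d
  3: cddcad$ -> last char: $
  4: d$cddca -> last char: a
  5: dcad$cd -> last char: d
  6: ddcad$c -> last char: c


BWT = dcd$adc


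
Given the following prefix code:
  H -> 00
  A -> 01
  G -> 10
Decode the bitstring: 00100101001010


Decoding step by step:
Bits 00 -> H
Bits 10 -> G
Bits 01 -> A
Bits 01 -> A
Bits 00 -> H
Bits 10 -> G
Bits 10 -> G


Decoded message: HGAAHGG


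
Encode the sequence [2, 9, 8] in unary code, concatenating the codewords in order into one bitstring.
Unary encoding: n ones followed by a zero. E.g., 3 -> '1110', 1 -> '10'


Encode each number as n ones followed by a terminating 0:
  2 -> 110 (3 bits)
  9 -> 1111111110 (10 bits)
  8 -> 111111110 (9 bits)
Total length = 3 + 10 + 9 = 22 bits.

Unary([2, 9, 8]) = 1101111111110111111110 (22 bits)


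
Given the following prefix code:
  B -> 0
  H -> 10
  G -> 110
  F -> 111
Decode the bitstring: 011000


Decoding step by step:
Bits 0 -> B
Bits 110 -> G
Bits 0 -> B
Bits 0 -> B


Decoded message: BGBB


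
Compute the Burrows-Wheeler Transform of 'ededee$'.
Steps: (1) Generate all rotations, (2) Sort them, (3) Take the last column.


Rotations (sorted):
  0: $ededee -> last char: e
  1: dedee$e -> last char: e
  2: dee$ede -> last char: e
  3: e$edede -> last char: e
  4: ededee$ -> last char: $
  5: edee$ed -> last char: d
  6: ee$eded -> last char: d


BWT = eeee$dd


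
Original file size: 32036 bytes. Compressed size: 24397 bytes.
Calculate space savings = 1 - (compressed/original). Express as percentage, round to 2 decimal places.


ratio = compressed/original = 24397/32036 = 0.76155
savings = 1 - ratio = 1 - 0.76155 = 0.23845
as a percentage: 0.23845 * 100 = 23.85%

Space savings = 1 - 24397/32036 = 23.85%


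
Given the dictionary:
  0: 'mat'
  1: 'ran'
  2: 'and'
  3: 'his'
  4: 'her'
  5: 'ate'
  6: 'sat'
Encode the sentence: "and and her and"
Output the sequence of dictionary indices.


Look up each word in the dictionary:
  'and' -> 2
  'and' -> 2
  'her' -> 4
  'and' -> 2

Encoded: [2, 2, 4, 2]


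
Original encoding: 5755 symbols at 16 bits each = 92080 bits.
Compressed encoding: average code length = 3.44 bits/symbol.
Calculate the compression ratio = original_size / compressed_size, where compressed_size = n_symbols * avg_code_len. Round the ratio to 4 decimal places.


original_size = n_symbols * orig_bits = 5755 * 16 = 92080 bits
compressed_size = n_symbols * avg_code_len = 5755 * 3.44 = 19797.2 bits
ratio = original_size / compressed_size = 92080 / 19797.2 = 4.6512

Compression ratio = 4.6512


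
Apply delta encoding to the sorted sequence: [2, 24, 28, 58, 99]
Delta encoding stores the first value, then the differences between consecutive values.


First value: 2
Deltas:
  24 - 2 = 22
  28 - 24 = 4
  58 - 28 = 30
  99 - 58 = 41


Delta encoded: [2, 22, 4, 30, 41]


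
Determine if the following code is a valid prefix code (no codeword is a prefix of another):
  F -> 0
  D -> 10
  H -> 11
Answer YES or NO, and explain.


Checking each pair (does one codeword prefix another?):
  F='0' vs D='10': no prefix
  F='0' vs H='11': no prefix
  D='10' vs F='0': no prefix
  D='10' vs H='11': no prefix
  H='11' vs F='0': no prefix
  H='11' vs D='10': no prefix
No violation found over all pairs.

YES -- this is a valid prefix code. No codeword is a prefix of any other codeword.
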